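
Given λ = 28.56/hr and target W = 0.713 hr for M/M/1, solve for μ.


W = 1/(μ−λ) ⇒ μ − λ = 1/W = 1/0.713 = 1.4025
μ = λ + 1/W = 28.56 + 1.4025 = 29.9625 per hr

Final: 29.9625 /hr


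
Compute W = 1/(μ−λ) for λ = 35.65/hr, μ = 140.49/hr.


W = 1/(μ−λ) = 1/(140.49 − 35.65) = 1/104.84 = 0.009538 hr

Final: 0.009538 hr


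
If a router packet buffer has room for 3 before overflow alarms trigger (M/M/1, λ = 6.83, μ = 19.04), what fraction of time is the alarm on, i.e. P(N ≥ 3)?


ρ = 6.83/19.04 = 0.3587
P(N ≥ n) = ρ^n = 0.3587^3 = 0.046160

Final: 0.046160


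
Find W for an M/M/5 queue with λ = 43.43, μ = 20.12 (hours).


a = 2.1585; ρ = 0.4317; P₀ = 0.114205
Lq = P₀·a^c·ρ/(c!(1−ρ)²) = 0.05962
Wq = Lq/λ = 0.05962/43.43 = 0.001373 hr
W = Wq + 1/μ = 0.001373 + 0.04970 = 0.05107 hr

Final: 0.05107 hr


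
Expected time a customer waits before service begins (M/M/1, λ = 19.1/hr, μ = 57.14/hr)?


ρ = 19.1/57.14 = 0.3343
Wq = ρ/(μ−λ) = 0.3343/(57.14 − 19.1) = 0.3343/38.04 = 0.008787 hr

Final: 0.008787 hr


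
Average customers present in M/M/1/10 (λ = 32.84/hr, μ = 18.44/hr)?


ρ = 32.84/18.44 = 1.7809
L = ρ[1 − (K+1)ρ^K + Kρ^(K+1)] / [(1−ρ)(1−ρ^(K+1))]
Numerator: 1.7809·(1 − 11·320.938869 + 10·571.563582) = 3893.620570
Denominator: (-0.7809)·(-570.563582) = 445.559413
L = 3893.620570/445.559413 = 8.7387

Final: 8.7387


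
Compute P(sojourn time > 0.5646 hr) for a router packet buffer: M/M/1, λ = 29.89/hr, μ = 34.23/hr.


W ~ Exponential(μ−λ) for M/M/1.
μ − λ = 34.23 − 29.89 = 4.3400
P(W > t) = e^{−(μ−λ)t} = e^{−2.4504} = 0.086262

Final: 0.086262


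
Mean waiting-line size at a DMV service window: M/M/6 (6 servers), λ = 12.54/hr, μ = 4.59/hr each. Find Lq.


a = λ/μ = 2.7320; ρ = a/6 = 0.4553
P₀ = 0.064464
Lq = P₀·a^c·ρ / (c!·(1−ρ)²) = 0.064464·415.82357·0.4553/(720·0.29666)
= 0.05714

Final: 0.05714


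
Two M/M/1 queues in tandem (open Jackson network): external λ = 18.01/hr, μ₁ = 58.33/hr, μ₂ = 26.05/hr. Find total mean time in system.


Each node sees arrival rate λ = 18.01/hr (tandem ⇒ throughput preserved).
W₁ = 1/(μ₁−λ) = 1/(58.33−18.01) = 0.02480 hr
W₂ = 1/(μ₂−λ) = 1/(26.05−18.01) = 0.12438 hr
W_total = W₁ + W₂ = 0.02480 + 0.12438 = 0.14918 hr

Final: 0.14918 hr


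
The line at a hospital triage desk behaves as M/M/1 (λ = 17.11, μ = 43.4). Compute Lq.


ρ = 17.11/43.4 = 0.3942
Lq = ρ²/(1−ρ) = 0.1554/0.6058 = 0.2566

Final: 0.2566


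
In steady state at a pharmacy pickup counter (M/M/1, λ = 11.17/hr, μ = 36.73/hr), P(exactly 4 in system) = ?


ρ = 11.17/36.73 = 0.3041
P_n = (1−ρ)·ρ^n = (1 − 0.3041)·0.3041^4 = 0.6959·0.008553 = 0.005952

Final: 0.005952


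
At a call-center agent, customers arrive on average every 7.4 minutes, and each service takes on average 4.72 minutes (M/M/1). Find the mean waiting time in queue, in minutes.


λ = 60/7.4 = 8.1081 /hr
μ = 60/4.72 = 12.7119 /hr
ρ = λ/μ = 8.1081/12.7119 = 0.6378
Wq = ρ/(μ−λ) = 0.6378/(12.7119−8.1081) = 0.13855 hr
In minutes: 0.13855·60 = 8.313 min

Final: 8.313 min


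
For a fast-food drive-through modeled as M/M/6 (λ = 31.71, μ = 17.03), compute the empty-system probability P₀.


a = λ/μ = 31.71/17.03 = 1.8620; ρ = a/c = 0.3103
Σ_{k=0}^{5} a^k/k! (terms k=0..5) = 1.00000 + 1.86201 + 1.73354 + 1.07595 + 0.50086 + 0.18652 = 6.35888
Tail: a^6/(6!(1−ρ)) = 41.67634/(720·0.6897) = 0.08393
P₀ = 1/(6.35888 + 0.08393) = 1/6.44281 = 0.155212

Final: 0.155212


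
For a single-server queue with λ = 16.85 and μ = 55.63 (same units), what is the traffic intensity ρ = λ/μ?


ρ = λ/μ = 16.85/55.63 = 0.3029

Final: 0.3029


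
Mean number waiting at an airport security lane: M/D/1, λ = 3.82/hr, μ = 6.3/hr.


ρ = 3.82/6.3 = 0.6063
M/D/1: Lq = ρ²/(2(1−ρ)) = 0.3677/(2·0.3937) = 0.46699

Final: 0.46699


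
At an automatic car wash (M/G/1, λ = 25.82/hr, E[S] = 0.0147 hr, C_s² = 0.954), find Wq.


ρ = λ·E[S] = 25.82·0.0147 = 0.3796
E[S²] = E[S]²(1+C_s²) = 0.0147²·(1+0.954) = 0.0004222
Wq = λ·E[S²]/(2(1−ρ)) = 25.82·0.0004222/(2·0.6204) = 0.008786 hr

Final: 0.008786 hr


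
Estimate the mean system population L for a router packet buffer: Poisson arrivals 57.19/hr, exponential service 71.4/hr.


ρ = λ/μ = 57.19/71.4 = 0.8010
L = ρ/(1−ρ) = 0.8010/(1 − 0.8010) = 0.8010/0.1990 = 4.0246

Final: 4.0246


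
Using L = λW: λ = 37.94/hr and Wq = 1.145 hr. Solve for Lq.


Lq = λWq = 37.94·1.145 = 43.4413

Final: 43.4413


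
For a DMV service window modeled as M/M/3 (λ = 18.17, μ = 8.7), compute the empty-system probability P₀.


a = λ/μ = 18.17/8.7 = 2.0885; ρ = a/c = 0.6962
Σ_{k=0}^{2} a^k/k! (terms k=0..2) = 1.00000 + 2.08851 + 2.18093 = 5.26943
Tail: a^3/(3!(1−ρ)) = 9.10976/(6·0.3038) = 4.99716
P₀ = 1/(5.26943 + 4.99716) = 1/10.26659 = 0.097403

Final: 0.097403


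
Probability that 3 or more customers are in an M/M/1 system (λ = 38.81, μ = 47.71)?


ρ = 38.81/47.71 = 0.8135
P(N ≥ n) = ρ^n = 0.8135^3 = 0.538273

Final: 0.538273


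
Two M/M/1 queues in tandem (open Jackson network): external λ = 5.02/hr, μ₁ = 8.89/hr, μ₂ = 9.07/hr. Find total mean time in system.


Each node sees arrival rate λ = 5.02/hr (tandem ⇒ throughput preserved).
W₁ = 1/(μ₁−λ) = 1/(8.89−5.02) = 0.25840 hr
W₂ = 1/(μ₂−λ) = 1/(9.07−5.02) = 0.24691 hr
W_total = W₁ + W₂ = 0.25840 + 0.24691 = 0.50531 hr

Final: 0.50531 hr


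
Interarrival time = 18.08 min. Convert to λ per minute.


λ = 1/(interarrival time) in consistent units.
1 minute = 1 min, so λ = 1/18.08 = 0.05531 per minute

Final: 0.05531 /min


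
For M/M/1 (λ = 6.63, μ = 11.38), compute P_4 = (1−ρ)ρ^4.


ρ = 6.63/11.38 = 0.5826
P_n = (1−ρ)·ρ^n = (1 − 0.5826)·0.5826^4 = 0.4174·0.115209 = 0.048088

Final: 0.048088


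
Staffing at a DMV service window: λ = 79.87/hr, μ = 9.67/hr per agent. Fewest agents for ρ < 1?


Stability requires cμ > λ ⇔ c > λ/μ.
λ/μ = 79.87/9.67 = 8.2596
Minimum integer c = ⌊8.2596⌋ + 1 = 9
Check: 9·9.67 = 87.03 > 79.87, while 8·9.67 = 77.36 ≤ 79.87

Final: 9 servers


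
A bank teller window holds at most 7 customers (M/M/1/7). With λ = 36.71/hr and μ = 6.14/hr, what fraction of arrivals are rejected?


ρ = λ/μ = 36.71/6.14 = 5.9788
P_K = (1−ρ)ρ^K/(1−ρ^(K+1)) = (-4.9788·273093.959091)/(1 − 1632781.634891)
= -1359687.675800/-1632780.634891 = 0.832744

Final: 0.832744


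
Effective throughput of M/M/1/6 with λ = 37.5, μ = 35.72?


ρ = 1.0498; P_K = (1−ρ)ρ^6/(1−ρ^7) = 0.164516
λ_eff = λ(1 − P_K) = 37.5·(1 − 0.164516) = 37.5·0.835484 = 31.3306 /hr

Final: 31.3306 /hr


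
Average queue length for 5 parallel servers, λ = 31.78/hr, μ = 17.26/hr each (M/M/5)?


a = λ/μ = 1.8413; ρ = a/5 = 0.3683
P₀ = 0.157859
Lq = P₀·a^c·ρ / (c!·(1−ρ)²) = 0.157859·21.16243·0.3683/(120·0.39911)
= 0.02569

Final: 0.02569


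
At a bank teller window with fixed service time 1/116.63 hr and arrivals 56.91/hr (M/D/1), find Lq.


ρ = 56.91/116.63 = 0.4880
M/D/1: Lq = ρ²/(2(1−ρ)) = 0.2381/(2·0.5120) = 0.23250

Final: 0.23250


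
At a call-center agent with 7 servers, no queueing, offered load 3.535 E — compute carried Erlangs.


B(7,3.535) = 0.041063 (Erlang-B)
Carried load = a(1 − B) = 3.535·(1 − 0.041063) = 3.535·0.958937 = 3.3898 E

Final: 3.3898 Erlangs


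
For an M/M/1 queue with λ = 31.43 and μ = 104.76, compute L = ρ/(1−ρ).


ρ = λ/μ = 31.43/104.76 = 0.3000
L = ρ/(1−ρ) = 0.3000/(1 − 0.3000) = 0.3000/0.7000 = 0.4286

Final: 0.4286


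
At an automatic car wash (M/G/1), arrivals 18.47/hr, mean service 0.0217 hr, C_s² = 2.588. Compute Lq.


ρ = λ·E[S] = 18.47·0.0217 = 0.4008
Lq = ρ²(1+C_s²)/(2(1−ρ)) = 0.1606·(1+2.588)/(2·0.5992)
= 0.1606·3.5880/1.1984 = 0.48095

Final: 0.48095


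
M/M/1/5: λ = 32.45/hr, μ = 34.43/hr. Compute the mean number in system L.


ρ = 32.45/34.43 = 0.9425
L = ρ[1 − (K+1)ρ^K + Kρ^(K+1)] / [(1−ρ)(1−ρ^(K+1))]
Numerator: 0.9425·(1 − 6·0.743684 + 5·0.700916) = 0.040034
Denominator: (0.05751)·(0.299084) = 0.017200
L = 0.040034/0.017200 = 2.3276

Final: 2.3276


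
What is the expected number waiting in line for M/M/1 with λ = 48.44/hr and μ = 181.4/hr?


ρ = 48.44/181.4 = 0.2670
Lq = ρ²/(1−ρ) = 0.07131/0.7330 = 0.09729

Final: 0.09729


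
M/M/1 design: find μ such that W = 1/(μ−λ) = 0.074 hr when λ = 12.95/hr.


W = 1/(μ−λ) ⇒ μ − λ = 1/W = 1/0.074 = 13.5135
μ = λ + 1/W = 12.95 + 13.5135 = 26.4635 per hr

Final: 26.4635 /hr


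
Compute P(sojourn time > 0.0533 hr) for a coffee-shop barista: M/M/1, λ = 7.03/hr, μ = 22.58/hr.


W ~ Exponential(μ−λ) for M/M/1.
μ − λ = 22.58 − 7.03 = 15.5500
P(W > t) = e^{−(μ−λ)t} = e^{−0.8288} = 0.436566

Final: 0.436566


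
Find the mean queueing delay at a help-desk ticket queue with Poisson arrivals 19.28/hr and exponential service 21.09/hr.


ρ = 19.28/21.09 = 0.9142
Wq = ρ/(μ−λ) = 0.9142/(21.09 − 19.28) = 0.9142/1.81 = 0.5051 hr

Final: 0.5051 hr


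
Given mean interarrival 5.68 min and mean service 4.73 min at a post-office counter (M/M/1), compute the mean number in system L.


λ = 60/5.68 = 10.5634 /hr
μ = 60/4.73 = 12.6850 /hr
ρ = λ/μ = 10.5634/12.6850 = 0.8327
L = ρ/(1−ρ) = 0.8327/0.1673 = 4.9789

Final: 4.9789


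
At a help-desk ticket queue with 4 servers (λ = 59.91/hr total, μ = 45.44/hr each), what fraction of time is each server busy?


ρ = λ/(cμ) = 59.91/(4·45.44) = 59.91/181.76 = 0.3296

Final: 0.3296


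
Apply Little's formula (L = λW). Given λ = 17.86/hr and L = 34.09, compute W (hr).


W = L/λ = 34.09/17.86 = 1.9087 hr

Final: 1.9087 hr


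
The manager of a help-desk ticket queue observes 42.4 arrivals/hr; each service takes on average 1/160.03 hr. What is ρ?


ρ = λ/μ = 42.4/160.03 = 0.2650

Final: 0.2650


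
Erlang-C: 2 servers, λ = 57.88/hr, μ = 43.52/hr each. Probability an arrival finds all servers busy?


a = λ/μ = 1.3300; ρ = a/2 = 0.6650
P₀ = 0.201214 (from M/M/c formula)
C(c,a) = [a^c/(c!(1−ρ))]·P₀ = [1.76880/(2·0.3350)]·0.201214
= 2.63986·0.201214 = 0.531178

Final: 0.531178


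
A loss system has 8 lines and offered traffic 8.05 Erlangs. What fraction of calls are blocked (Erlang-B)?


B(c,a) = (a^c/c!) / Σ_{k=0}^{c} a^k/k!
a^8/8! = 437.367511
Σ terms (k=0..8): 1.00000 + 8.05000 + 32.40125 + 86.94335 + 174.97350 + 281.70734 + 377.95734 + 434.65094 + 437.36751 = 1835.051236
B = 437.367511/1835.051236 = 0.238341

Final: 0.238341


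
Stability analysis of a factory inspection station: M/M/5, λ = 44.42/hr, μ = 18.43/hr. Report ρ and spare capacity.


Total capacity cμ = 5·18.43 = 92.15/hr
ρ = λ/(cμ) = 44.42/92.15 = 0.4820
Stable ⇔ ρ < 1: YES
Spare capacity = cμ − λ = 92.15 − 44.42 = 47.73/hr

Final: ρ = 0.4820; stable; margin = 47.73/hr


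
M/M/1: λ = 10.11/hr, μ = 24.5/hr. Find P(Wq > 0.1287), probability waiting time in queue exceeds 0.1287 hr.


ρ = 10.11/24.5 = 0.4127
P(Wq > t) = ρ·e^{−(μ−λ)t} = 0.4127·e^{−1.8520}
= 0.4127·0.156924 = 0.064755

Final: 0.064755


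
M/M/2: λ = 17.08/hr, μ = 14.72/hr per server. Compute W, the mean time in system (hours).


a = 1.1603; ρ = 0.5802; P₀ = 0.265692
Lq = P₀·a^c·ρ/(c!(1−ρ)²) = 0.58870
Wq = Lq/λ = 0.58870/17.08 = 0.03447 hr
W = Wq + 1/μ = 0.03447 + 0.06793 = 0.10240 hr

Final: 0.10240 hr


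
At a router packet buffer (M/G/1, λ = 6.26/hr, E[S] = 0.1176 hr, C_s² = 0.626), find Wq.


ρ = λ·E[S] = 6.26·0.1176 = 0.7362
E[S²] = E[S]²(1+C_s²) = 0.1176²·(1+0.626) = 0.022487
Wq = λ·E[S²]/(2(1−ρ)) = 6.26·0.022487/(2·0.2638) = 0.26679 hr

Final: 0.26679 hr


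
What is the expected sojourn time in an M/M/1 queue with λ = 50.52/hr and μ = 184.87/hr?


W = 1/(μ−λ) = 1/(184.87 − 50.52) = 1/134.35 = 0.007443 hr

Final: 0.007443 hr


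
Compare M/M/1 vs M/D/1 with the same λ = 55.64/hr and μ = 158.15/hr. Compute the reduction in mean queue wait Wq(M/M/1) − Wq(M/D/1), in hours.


ρ = 55.64/158.15 = 0.3518
Wq(M/M/1) = ρ/(μ−λ) = 0.3518/102.51 = 0.003432 hr
Wq(M/D/1) = ρ/(2(μ−λ)) = 0.001716 hr
Savings = 0.003432 − 0.001716 = 0.001716 hr

Final: 0.001716 hr


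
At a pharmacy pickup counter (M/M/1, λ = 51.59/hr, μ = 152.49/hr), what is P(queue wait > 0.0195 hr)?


ρ = 51.59/152.49 = 0.3383
P(Wq > t) = ρ·e^{−(μ−λ)t} = 0.3383·e^{−1.9676}
= 0.3383·0.139799 = 0.047296

Final: 0.047296


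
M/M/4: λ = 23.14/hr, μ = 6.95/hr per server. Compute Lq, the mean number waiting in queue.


a = λ/μ = 3.3295; ρ = a/4 = 0.8324
P₀ = 0.021473
Lq = P₀·a^c·ρ / (c!·(1−ρ)²) = 0.021473·122.88934·0.8324/(24·0.02810)
= 3.25709

Final: 3.25709


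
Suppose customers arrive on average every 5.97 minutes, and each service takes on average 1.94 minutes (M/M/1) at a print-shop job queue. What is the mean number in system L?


λ = 60/5.97 = 10.0503 /hr
μ = 60/1.94 = 30.9278 /hr
ρ = λ/μ = 10.0503/30.9278 = 0.3250
L = ρ/(1−ρ) = 0.3250/0.6750 = 0.4814

Final: 0.4814


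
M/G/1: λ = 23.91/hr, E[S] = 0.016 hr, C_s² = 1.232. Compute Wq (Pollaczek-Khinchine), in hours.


ρ = λ·E[S] = 23.91·0.016 = 0.3826
E[S²] = E[S]²(1+C_s²) = 0.016²·(1+1.232) = 0.0005714
Wq = λ·E[S²]/(2(1−ρ)) = 23.91·0.0005714/(2·0.6174) = 0.01106 hr

Final: 0.01106 hr


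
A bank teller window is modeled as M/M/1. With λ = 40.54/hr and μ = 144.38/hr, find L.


ρ = λ/μ = 40.54/144.38 = 0.2808
L = ρ/(1−ρ) = 0.2808/(1 − 0.2808) = 0.2808/0.7192 = 0.3904

Final: 0.3904


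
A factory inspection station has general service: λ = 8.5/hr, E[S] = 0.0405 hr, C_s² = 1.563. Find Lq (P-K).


ρ = λ·E[S] = 8.5·0.0405 = 0.3443
Lq = ρ²(1+C_s²)/(2(1−ρ)) = 0.1185·(1+1.563)/(2·0.6558)
= 0.1185·2.5630/1.3115 = 0.23159

Final: 0.23159


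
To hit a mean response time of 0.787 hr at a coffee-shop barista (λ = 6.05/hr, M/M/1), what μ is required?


W = 1/(μ−λ) ⇒ μ − λ = 1/W = 1/0.787 = 1.2706
μ = λ + 1/W = 6.05 + 1.2706 = 7.3206 per hr

Final: 7.3206 /hr


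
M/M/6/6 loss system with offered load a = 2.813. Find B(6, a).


B(c,a) = (a^c/c!) / Σ_{k=0}^{c} a^k/k!
a^6/6! = 0.688154
Σ terms (k=0..6): 1.00000 + 2.81300 + 3.95648 + 3.70986 + 2.60896 + 1.46780 + 0.68815 = 16.244266
B = 0.688154/16.244266 = 0.042363

Final: 0.042363


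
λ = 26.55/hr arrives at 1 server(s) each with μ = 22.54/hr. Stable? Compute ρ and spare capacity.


Total capacity cμ = 1·22.54 = 22.54/hr
ρ = λ/(cμ) = 26.55/22.54 = 1.1779
Stable ⇔ ρ < 1: NO
Spare capacity = cμ − λ = 22.54 − 26.55 = -4.01/hr

Final: ρ = 1.1779; unstable; margin = -4.01/hr


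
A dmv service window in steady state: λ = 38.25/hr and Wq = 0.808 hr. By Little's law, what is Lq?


Lq = λWq = 38.25·0.808 = 30.9060

Final: 30.9060


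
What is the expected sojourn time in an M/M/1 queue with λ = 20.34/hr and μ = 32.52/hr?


W = 1/(μ−λ) = 1/(32.52 − 20.34) = 1/12.18 = 0.08210 hr

Final: 0.08210 hr


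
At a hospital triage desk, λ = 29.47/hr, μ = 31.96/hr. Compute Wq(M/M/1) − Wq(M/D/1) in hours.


ρ = 29.47/31.96 = 0.9221
Wq(M/M/1) = ρ/(μ−λ) = 0.9221/2.49 = 0.37032 hr
Wq(M/D/1) = ρ/(2(μ−λ)) = 0.18516 hr
Savings = 0.37032 − 0.18516 = 0.18516 hr

Final: 0.18516 hr


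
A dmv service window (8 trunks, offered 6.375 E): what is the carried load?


B(8,6.375) = 0.142971 (Erlang-B)
Carried load = a(1 − B) = 6.375·(1 − 0.142971) = 6.375·0.857029 = 5.4636 E

Final: 5.4636 Erlangs


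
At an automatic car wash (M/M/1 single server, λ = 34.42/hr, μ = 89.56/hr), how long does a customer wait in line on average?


ρ = 34.42/89.56 = 0.3843
Wq = ρ/(μ−λ) = 0.3843/(89.56 − 34.42) = 0.3843/55.14 = 0.006970 hr

Final: 0.006970 hr


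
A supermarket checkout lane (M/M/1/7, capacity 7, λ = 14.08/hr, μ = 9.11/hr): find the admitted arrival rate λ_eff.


ρ = 1.5456; P_K = (1−ρ)ρ^7/(1−ρ^8) = 0.364168
λ_eff = λ(1 − P_K) = 14.08·(1 − 0.364168) = 14.08·0.635832 = 8.9525 /hr

Final: 8.9525 /hr


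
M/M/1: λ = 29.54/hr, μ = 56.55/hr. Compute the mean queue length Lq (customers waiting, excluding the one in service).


ρ = 29.54/56.55 = 0.5224
Lq = ρ²/(1−ρ) = 0.2729/0.4776 = 0.5713

Final: 0.5713


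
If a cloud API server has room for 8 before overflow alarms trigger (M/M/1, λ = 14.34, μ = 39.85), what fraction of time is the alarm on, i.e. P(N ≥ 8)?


ρ = 14.34/39.85 = 0.3598
P(N ≥ n) = ρ^n = 0.3598^8 = 0.0002812

Final: 0.0002812


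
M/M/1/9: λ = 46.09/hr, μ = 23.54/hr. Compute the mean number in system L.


ρ = 46.09/23.54 = 1.9579
L = ρ[1 − (K+1)ρ^K + Kρ^(K+1)] / [(1−ρ)(1−ρ^(K+1))]
Numerator: 1.9579·(1 − 10·422.865493 + 9·827.946922) = 6312.151544
Denominator: (-0.9579)·(-826.946922) = 792.168781
L = 6312.151544/792.168781 = 7.9682

Final: 7.9682


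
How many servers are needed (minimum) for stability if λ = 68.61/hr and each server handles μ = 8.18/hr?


Stability requires cμ > λ ⇔ c > λ/μ.
λ/μ = 68.61/8.18 = 8.3875
Minimum integer c = ⌊8.3875⌋ + 1 = 9
Check: 9·8.18 = 73.62 > 68.61, while 8·8.18 = 65.44 ≤ 68.61

Final: 9 servers


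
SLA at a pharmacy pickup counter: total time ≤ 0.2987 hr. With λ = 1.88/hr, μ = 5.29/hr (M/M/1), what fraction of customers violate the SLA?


W ~ Exponential(μ−λ) for M/M/1.
μ − λ = 5.29 − 1.88 = 3.4100
P(W > t) = e^{−(μ−λ)t} = e^{−1.0186} = 0.361112

Final: 0.361112


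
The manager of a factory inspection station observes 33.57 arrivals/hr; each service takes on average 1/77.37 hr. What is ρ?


ρ = λ/μ = 33.57/77.37 = 0.4339

Final: 0.4339


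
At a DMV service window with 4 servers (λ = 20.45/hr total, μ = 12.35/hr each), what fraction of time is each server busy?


ρ = λ/(cμ) = 20.45/(4·12.35) = 20.45/49.40 = 0.4140

Final: 0.4140


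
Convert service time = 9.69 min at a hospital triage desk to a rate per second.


μ = 1/(service time) in consistent units.
1 second = 0.0166667 min, so μ = 0.0166667/9.69 = 0.001720 per second

Final: 0.001720 /sec


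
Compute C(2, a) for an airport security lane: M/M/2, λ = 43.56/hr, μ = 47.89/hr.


a = λ/μ = 0.9096; ρ = a/2 = 0.4548
P₀ = 0.374767 (from M/M/c formula)
C(c,a) = [a^c/(c!(1−ρ))]·P₀ = [0.82734/(2·0.5452)]·0.374767
= 0.75874·0.374767 = 0.284351

Final: 0.284351


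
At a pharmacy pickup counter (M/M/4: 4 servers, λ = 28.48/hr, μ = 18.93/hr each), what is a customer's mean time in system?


a = 1.5045; ρ = 0.3761; P₀ = 0.219975
Lq = P₀·a^c·ρ/(c!(1−ρ)²) = 0.04538
Wq = Lq/λ = 0.04538/28.48 = 0.001593 hr
W = Wq + 1/μ = 0.001593 + 0.05283 = 0.05442 hr

Final: 0.05442 hr


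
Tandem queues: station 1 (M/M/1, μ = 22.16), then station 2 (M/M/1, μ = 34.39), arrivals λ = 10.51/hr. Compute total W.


Each node sees arrival rate λ = 10.51/hr (tandem ⇒ throughput preserved).
W₁ = 1/(μ₁−λ) = 1/(22.16−10.51) = 0.08584 hr
W₂ = 1/(μ₂−λ) = 1/(34.39−10.51) = 0.04188 hr
W_total = W₁ + W₂ = 0.08584 + 0.04188 = 0.12771 hr

Final: 0.12771 hr


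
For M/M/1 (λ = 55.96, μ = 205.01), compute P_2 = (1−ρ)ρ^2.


ρ = 55.96/205.01 = 0.2730
P_n = (1−ρ)·ρ^n = (1 − 0.2730)·0.2730^2 = 0.7270·0.074508 = 0.054170

Final: 0.054170


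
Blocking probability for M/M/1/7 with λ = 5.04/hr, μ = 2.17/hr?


ρ = λ/μ = 5.04/2.17 = 2.3226
P_K = (1−ρ)ρ^K/(1−ρ^(K+1)) = (-1.3226·364.582332)/(1 − 846.771867)
= -482.189536/-845.771867 = 0.570118

Final: 0.570118


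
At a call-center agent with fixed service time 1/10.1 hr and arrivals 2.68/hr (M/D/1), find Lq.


ρ = 2.68/10.1 = 0.2653
M/D/1: Lq = ρ²/(2(1−ρ)) = 0.07041/(2·0.7347) = 0.04792

Final: 0.04792


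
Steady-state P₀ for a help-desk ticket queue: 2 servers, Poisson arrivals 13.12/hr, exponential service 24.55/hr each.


a = λ/μ = 13.12/24.55 = 0.5344; ρ = a/c = 0.2672
Σ_{k=0}^{1} a^k/k! (terms k=0..1) = 1.00000 + 0.53442 = 1.53442
Tail: a^2/(2!(1−ρ)) = 0.28560/(2·0.7328) = 0.19487
P₀ = 1/(1.53442 + 0.19487) = 1/1.72929 = 0.578271

Final: 0.578271


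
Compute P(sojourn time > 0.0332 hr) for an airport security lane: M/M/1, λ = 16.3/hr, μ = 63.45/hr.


W ~ Exponential(μ−λ) for M/M/1.
μ − λ = 63.45 − 16.3 = 47.1500
P(W > t) = e^{−(μ−λ)t} = e^{−1.5654} = 0.209009

Final: 0.209009


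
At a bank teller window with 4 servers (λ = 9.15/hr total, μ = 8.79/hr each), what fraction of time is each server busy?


ρ = λ/(cμ) = 9.15/(4·8.79) = 9.15/35.16 = 0.2602

Final: 0.2602


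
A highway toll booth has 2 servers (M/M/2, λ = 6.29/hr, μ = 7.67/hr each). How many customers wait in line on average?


a = λ/μ = 0.8201; ρ = a/2 = 0.4100
P₀ = 0.418400
Lq = P₀·a^c·ρ / (c!·(1−ρ)²) = 0.418400·0.67253·0.4100/(2·0.34805)
= 0.16575

Final: 0.16575


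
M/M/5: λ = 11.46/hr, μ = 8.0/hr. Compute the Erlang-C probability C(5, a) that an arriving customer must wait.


a = λ/μ = 1.4325; ρ = a/5 = 0.2865
P₀ = 0.238415 (from M/M/c formula)
C(c,a) = [a^c/(c!(1−ρ))]·P₀ = [6.03216/(120·0.7135)]·0.238415
= 0.07045·0.238415 = 0.016797

Final: 0.016797


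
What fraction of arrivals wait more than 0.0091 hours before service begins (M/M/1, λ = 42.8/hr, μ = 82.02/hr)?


ρ = 42.8/82.02 = 0.5218
P(Wq > t) = ρ·e^{−(μ−λ)t} = 0.5218·e^{−0.3569}
= 0.5218·0.699841 = 0.365194

Final: 0.365194


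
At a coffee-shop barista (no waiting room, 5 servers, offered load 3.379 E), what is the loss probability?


B(c,a) = (a^c/c!) / Σ_{k=0}^{c} a^k/k!
a^5/5! = 3.670791
Σ terms (k=0..5): 1.00000 + 3.37900 + 5.70882 + 6.43003 + 5.43177 + 3.67079 = 25.620419
B = 3.670791/25.620419 = 0.143276

Final: 0.143276


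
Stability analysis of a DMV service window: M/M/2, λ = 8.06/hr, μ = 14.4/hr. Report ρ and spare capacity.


Total capacity cμ = 2·14.4 = 28.80/hr
ρ = λ/(cμ) = 8.06/28.80 = 0.2799
Stable ⇔ ρ < 1: YES
Spare capacity = cμ − λ = 28.80 − 8.06 = 20.74/hr

Final: ρ = 0.2799; stable; margin = 20.74/hr


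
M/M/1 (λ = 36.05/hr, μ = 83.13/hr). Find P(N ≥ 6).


ρ = 36.05/83.13 = 0.4337
P(N ≥ n) = ρ^n = 0.4337^6 = 0.006651

Final: 0.006651


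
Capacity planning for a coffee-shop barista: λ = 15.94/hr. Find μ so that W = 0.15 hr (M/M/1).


W = 1/(μ−λ) ⇒ μ − λ = 1/W = 1/0.15 = 6.6667
μ = λ + 1/W = 15.94 + 6.6667 = 22.6067 per hr

Final: 22.6067 /hr


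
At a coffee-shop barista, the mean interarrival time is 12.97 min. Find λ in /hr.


λ = 1/(interarrival time) in consistent units.
1 hour = 60 min, so λ = 60/12.97 = 4.6261 per hour

Final: 4.6261 /hr


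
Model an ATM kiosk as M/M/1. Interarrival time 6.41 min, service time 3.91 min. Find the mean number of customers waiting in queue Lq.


λ = 60/6.41 = 9.3604 /hr
μ = 60/3.91 = 15.3453 /hr
ρ = λ/μ = 9.3604/15.3453 = 0.6100
Lq = ρ²/(1−ρ) = 0.3721/0.3900 = 0.9540

Final: 0.9540


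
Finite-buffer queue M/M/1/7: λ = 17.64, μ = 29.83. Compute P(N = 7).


ρ = λ/μ = 17.64/29.83 = 0.5914
P_K = (1−ρ)ρ^K/(1−ρ^(K+1)) = (0.4086·0.025288)/(1 − 0.014954)
= 0.010334/0.985046 = 0.010491

Final: 0.010491


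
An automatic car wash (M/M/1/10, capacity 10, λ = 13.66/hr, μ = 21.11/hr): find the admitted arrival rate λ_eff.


ρ = 0.6471; P_K = (1−ρ)ρ^10/(1−ρ^11) = 0.004581
λ_eff = λ(1 − P_K) = 13.66·(1 − 0.004581) = 13.66·0.995419 = 13.5974 /hr

Final: 13.5974 /hr


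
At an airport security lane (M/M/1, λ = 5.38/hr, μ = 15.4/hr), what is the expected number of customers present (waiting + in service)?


ρ = λ/μ = 5.38/15.4 = 0.3494
L = ρ/(1−ρ) = 0.3494/(1 − 0.3494) = 0.3494/0.6506 = 0.5369

Final: 0.5369


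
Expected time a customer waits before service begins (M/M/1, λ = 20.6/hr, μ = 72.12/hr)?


ρ = 20.6/72.12 = 0.2856
Wq = ρ/(μ−λ) = 0.2856/(72.12 − 20.6) = 0.2856/51.52 = 0.005544 hr

Final: 0.005544 hr


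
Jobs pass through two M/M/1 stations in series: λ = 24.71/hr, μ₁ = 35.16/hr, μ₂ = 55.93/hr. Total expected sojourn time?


Each node sees arrival rate λ = 24.71/hr (tandem ⇒ throughput preserved).
W₁ = 1/(μ₁−λ) = 1/(35.16−24.71) = 0.09569 hr
W₂ = 1/(μ₂−λ) = 1/(55.93−24.71) = 0.03203 hr
W_total = W₁ + W₂ = 0.09569 + 0.03203 = 0.12772 hr

Final: 0.12772 hr


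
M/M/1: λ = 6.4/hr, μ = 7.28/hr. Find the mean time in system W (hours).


W = 1/(μ−λ) = 1/(7.28 − 6.4) = 1/0.8800 = 1.1364 hr

Final: 1.1364 hr


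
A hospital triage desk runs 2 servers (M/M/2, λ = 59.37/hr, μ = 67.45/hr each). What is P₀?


a = λ/μ = 59.37/67.45 = 0.8802; ρ = a/c = 0.4401
Σ_{k=0}^{1} a^k/k! (terms k=0..1) = 1.00000 + 0.88021 = 1.88021
Tail: a^2/(2!(1−ρ)) = 0.77477/(2·0.5599) = 0.69188
P₀ = 1/(1.88021 + 0.69188) = 1/2.57209 = 0.388789

Final: 0.388789


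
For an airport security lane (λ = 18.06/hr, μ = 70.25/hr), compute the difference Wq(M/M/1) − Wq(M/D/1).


ρ = 18.06/70.25 = 0.2571
Wq(M/M/1) = ρ/(μ−λ) = 0.2571/52.19 = 0.004926 hr
Wq(M/D/1) = ρ/(2(μ−λ)) = 0.002463 hr
Savings = 0.004926 − 0.002463 = 0.002463 hr

Final: 0.002463 hr


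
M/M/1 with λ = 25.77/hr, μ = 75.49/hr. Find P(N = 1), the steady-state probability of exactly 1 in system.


ρ = 25.77/75.49 = 0.3414
P_n = (1−ρ)·ρ^n = (1 − 0.3414)·0.3414^1 = 0.6586·0.341370 = 0.224836

Final: 0.224836


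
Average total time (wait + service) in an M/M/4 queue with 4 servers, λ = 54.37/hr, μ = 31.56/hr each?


a = 1.7228; ρ = 0.4307; P₀ = 0.175331
Lq = P₀·a^c·ρ/(c!(1−ρ)²) = 0.08551
Wq = Lq/λ = 0.08551/54.37 = 0.001573 hr
W = Wq + 1/μ = 0.001573 + 0.03169 = 0.03326 hr

Final: 0.03326 hr


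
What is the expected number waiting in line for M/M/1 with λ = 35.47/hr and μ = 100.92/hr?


ρ = 35.47/100.92 = 0.3515
Lq = ρ²/(1−ρ) = 0.1235/0.6485 = 0.1905

Final: 0.1905


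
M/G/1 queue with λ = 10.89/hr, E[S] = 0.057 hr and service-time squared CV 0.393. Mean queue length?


ρ = λ·E[S] = 10.89·0.057 = 0.6207
Lq = ρ²(1+C_s²)/(2(1−ρ)) = 0.3853·(1+0.393)/(2·0.3793)
= 0.3853·1.3930/0.7585 = 0.70758

Final: 0.70758


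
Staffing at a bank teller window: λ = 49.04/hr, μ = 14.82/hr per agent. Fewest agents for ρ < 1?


Stability requires cμ > λ ⇔ c > λ/μ.
λ/μ = 49.04/14.82 = 3.3090
Minimum integer c = ⌊3.3090⌋ + 1 = 4
Check: 4·14.82 = 59.28 > 49.04, while 3·14.82 = 44.46 ≤ 49.04

Final: 4 servers


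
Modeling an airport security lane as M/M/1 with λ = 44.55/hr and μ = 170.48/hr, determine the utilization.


ρ = λ/μ = 44.55/170.48 = 0.2613

Final: 0.2613


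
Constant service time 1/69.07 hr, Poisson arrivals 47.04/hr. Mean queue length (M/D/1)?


ρ = 47.04/69.07 = 0.6810
M/D/1: Lq = ρ²/(2(1−ρ)) = 0.4638/(2·0.3190) = 0.72711

Final: 0.72711


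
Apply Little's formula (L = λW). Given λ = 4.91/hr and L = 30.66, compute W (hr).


W = L/λ = 30.66/4.91 = 6.2444 hr

Final: 6.2444 hr


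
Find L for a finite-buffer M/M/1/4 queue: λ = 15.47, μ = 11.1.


ρ = 15.47/11.1 = 1.3937
L = ρ[1 − (K+1)ρ^K + Kρ^(K+1)] / [(1−ρ)(1−ρ^(K+1))]
Numerator: 1.3937·(1 − 5·3.772848 + 4·5.258195) = 4.415971
Denominator: (-0.3937)·(-4.258195) = 1.676424
L = 4.415971/1.676424 = 2.6342

Final: 2.6342


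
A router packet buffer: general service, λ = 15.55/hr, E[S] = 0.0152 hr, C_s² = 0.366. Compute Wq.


ρ = λ·E[S] = 15.55·0.0152 = 0.2364
E[S²] = E[S]²(1+C_s²) = 0.0152²·(1+0.366) = 0.0003156
Wq = λ·E[S²]/(2(1−ρ)) = 15.55·0.0003156/(2·0.7636) = 0.003213 hr

Final: 0.003213 hr


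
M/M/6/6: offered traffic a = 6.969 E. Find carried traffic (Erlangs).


B(6,6.969) = 0.329390 (Erlang-B)
Carried load = a(1 − B) = 6.969·(1 − 0.329390) = 6.969·0.670610 = 4.6735 E

Final: 4.6735 Erlangs


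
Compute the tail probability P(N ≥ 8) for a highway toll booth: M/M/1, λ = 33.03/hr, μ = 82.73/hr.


ρ = 33.03/82.73 = 0.3993
P(N ≥ n) = ρ^n = 0.3993^8 = 0.0006456

Final: 0.0006456


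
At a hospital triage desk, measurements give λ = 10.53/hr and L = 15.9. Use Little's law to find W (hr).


W = L/λ = 15.9/10.53 = 1.5100 hr

Final: 1.5100 hr


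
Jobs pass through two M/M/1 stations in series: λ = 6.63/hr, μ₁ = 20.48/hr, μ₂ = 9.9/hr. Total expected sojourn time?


Each node sees arrival rate λ = 6.63/hr (tandem ⇒ throughput preserved).
W₁ = 1/(μ₁−λ) = 1/(20.48−6.63) = 0.07220 hr
W₂ = 1/(μ₂−λ) = 1/(9.9−6.63) = 0.30581 hr
W_total = W₁ + W₂ = 0.07220 + 0.30581 = 0.37801 hr

Final: 0.37801 hr


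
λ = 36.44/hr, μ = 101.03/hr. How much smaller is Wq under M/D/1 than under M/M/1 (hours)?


ρ = 36.44/101.03 = 0.3607
Wq(M/M/1) = ρ/(μ−λ) = 0.3607/64.59 = 0.005584 hr
Wq(M/D/1) = ρ/(2(μ−λ)) = 0.002792 hr
Savings = 0.005584 − 0.002792 = 0.002792 hr

Final: 0.002792 hr


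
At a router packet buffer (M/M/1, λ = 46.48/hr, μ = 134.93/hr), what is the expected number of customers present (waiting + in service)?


ρ = λ/μ = 46.48/134.93 = 0.3445
L = ρ/(1−ρ) = 0.3445/(1 − 0.3445) = 0.3445/0.6555 = 0.5255

Final: 0.5255


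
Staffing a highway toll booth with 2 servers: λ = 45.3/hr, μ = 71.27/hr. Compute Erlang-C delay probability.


a = λ/μ = 0.6356; ρ = a/2 = 0.3178
P₀ = 0.517675 (from M/M/c formula)
C(c,a) = [a^c/(c!(1−ρ))]·P₀ = [0.40400/(2·0.6822)]·0.517675
= 0.29610·0.517675 = 0.153286

Final: 0.153286


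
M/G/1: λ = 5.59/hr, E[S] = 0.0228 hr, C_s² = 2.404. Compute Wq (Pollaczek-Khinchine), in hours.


ρ = λ·E[S] = 5.59·0.0228 = 0.1275
E[S²] = E[S]²(1+C_s²) = 0.0228²·(1+2.404) = 0.001770
Wq = λ·E[S²]/(2(1−ρ)) = 5.59·0.001770/(2·0.8725) = 0.005668 hr

Final: 0.005668 hr


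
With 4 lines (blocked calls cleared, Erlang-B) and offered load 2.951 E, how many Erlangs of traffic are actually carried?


B(4,2.951) = 0.200649 (Erlang-B)
Carried load = a(1 − B) = 2.951·(1 − 0.200649) = 2.951·0.799351 = 2.3589 E

Final: 2.3589 Erlangs


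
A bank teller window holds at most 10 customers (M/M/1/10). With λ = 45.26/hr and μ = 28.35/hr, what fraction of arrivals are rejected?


ρ = λ/μ = 45.26/28.35 = 1.5965
P_K = (1−ρ)ρ^K/(1−ρ^(K+1)) = (-0.5965·107.551102)/(1 − 171.702394)
= -64.151292/-170.702394 = 0.375808

Final: 0.375808


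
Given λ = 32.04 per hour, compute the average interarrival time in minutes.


Mean interarrival time = 1/λ = 1/32.04 hour = 0.03121 hour
In minutes: 0.03121 × 60 = 1.8727 min

Final: 1.8727 min


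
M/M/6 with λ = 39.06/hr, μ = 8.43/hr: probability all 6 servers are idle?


a = λ/μ = 39.06/8.43 = 4.6335; ρ = a/c = 0.7722
Σ_{k=0}^{5} a^k/k! (terms k=0..5) = 1.00000 + 4.63345 + 10.73444 + 16.57917 + 19.20470 + 17.79681 = 69.94856
Tail: a^6/(6!(1−ρ)) = 9895.27768/(720·0.2278) = 60.34230
P₀ = 1/(69.94856 + 60.34230) = 1/130.29086 = 0.007675

Final: 0.007675


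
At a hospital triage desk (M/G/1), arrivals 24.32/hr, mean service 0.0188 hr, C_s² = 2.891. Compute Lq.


ρ = λ·E[S] = 24.32·0.0188 = 0.4572
Lq = ρ²(1+C_s²)/(2(1−ρ)) = 0.2090·(1+2.891)/(2·0.5428)
= 0.2090·3.8910/1.0856 = 0.74928

Final: 0.74928


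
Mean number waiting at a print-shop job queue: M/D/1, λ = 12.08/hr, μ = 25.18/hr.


ρ = 12.08/25.18 = 0.4797
M/D/1: Lq = ρ²/(2(1−ρ)) = 0.2302/(2·0.5203) = 0.22120

Final: 0.22120


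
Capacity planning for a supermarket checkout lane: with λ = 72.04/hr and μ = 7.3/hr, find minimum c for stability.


Stability requires cμ > λ ⇔ c > λ/μ.
λ/μ = 72.04/7.3 = 9.8685
Minimum integer c = ⌊9.8685⌋ + 1 = 10
Check: 10·7.3 = 73.00 > 72.04, while 9·7.3 = 65.70 ≤ 72.04

Final: 10 servers


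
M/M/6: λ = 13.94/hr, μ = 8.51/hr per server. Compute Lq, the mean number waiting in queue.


a = λ/μ = 1.6381; ρ = a/6 = 0.2730
P₀ = 0.194270
Lq = P₀·a^c·ρ / (c!·(1−ρ)²) = 0.194270·19.31965·0.2730/(720·0.52851)
= 0.002693

Final: 0.002693


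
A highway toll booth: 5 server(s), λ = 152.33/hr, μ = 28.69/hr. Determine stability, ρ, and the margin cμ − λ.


Total capacity cμ = 5·28.69 = 143.45/hr
ρ = λ/(cμ) = 152.33/143.45 = 1.0619
Stable ⇔ ρ < 1: NO
Spare capacity = cμ − λ = 143.45 − 152.33 = -8.88/hr

Final: ρ = 1.0619; unstable; margin = -8.88/hr


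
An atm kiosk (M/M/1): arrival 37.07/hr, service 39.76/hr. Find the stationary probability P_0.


ρ = 37.07/39.76 = 0.9323
P_n = (1−ρ)·ρ^n = (1 − 0.9323)·0.9323^0 = 0.06766·1.000000 = 0.067656

Final: 0.067656


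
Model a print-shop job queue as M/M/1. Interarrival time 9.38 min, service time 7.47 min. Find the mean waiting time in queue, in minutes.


λ = 60/9.38 = 6.3966 /hr
μ = 60/7.47 = 8.0321 /hr
ρ = λ/μ = 6.3966/8.0321 = 0.7964
Wq = ρ/(μ−λ) = 0.7964/(8.0321−6.3966) = 0.48692 hr
In minutes: 0.48692·60 = 29.215 min

Final: 29.215 min


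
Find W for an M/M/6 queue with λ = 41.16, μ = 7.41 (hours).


a = 5.5547; ρ = 0.9258; P₀ = 0.001462
Lq = P₀·a^c·ρ/(c!(1−ρ)²) = 10.02382
Wq = Lq/λ = 10.02382/41.16 = 0.24353 hr
W = Wq + 1/μ = 0.24353 + 0.13495 = 0.37849 hr

Final: 0.37849 hr


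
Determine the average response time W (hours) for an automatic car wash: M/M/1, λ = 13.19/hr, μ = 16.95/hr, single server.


W = 1/(μ−λ) = 1/(16.95 − 13.19) = 1/3.76 = 0.2660 hr

Final: 0.2660 hr


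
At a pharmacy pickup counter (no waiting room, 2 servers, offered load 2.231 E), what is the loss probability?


B(c,a) = (a^c/c!) / Σ_{k=0}^{c} a^k/k!
a^2/2! = 2.488680
Σ terms (k=0..2): 1.00000 + 2.23100 + 2.48868 = 5.719680
B = 2.488680/5.719680 = 0.435108

Final: 0.435108


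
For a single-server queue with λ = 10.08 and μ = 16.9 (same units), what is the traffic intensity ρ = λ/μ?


ρ = λ/μ = 10.08/16.9 = 0.5964

Final: 0.5964


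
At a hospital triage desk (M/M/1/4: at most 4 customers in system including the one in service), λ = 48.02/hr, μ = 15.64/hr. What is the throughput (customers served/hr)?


ρ = 3.0703; P_K = (1−ρ)ρ^4/(1−ρ^5) = 0.676783
λ_eff = λ(1 − P_K) = 48.02·(1 − 0.676783) = 48.02·0.323217 = 15.5209 /hr

Final: 15.5209 /hr


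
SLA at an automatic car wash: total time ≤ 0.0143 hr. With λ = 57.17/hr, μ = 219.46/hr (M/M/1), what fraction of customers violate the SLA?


W ~ Exponential(μ−λ) for M/M/1.
μ − λ = 219.46 − 57.17 = 162.2900
P(W > t) = e^{−(μ−λ)t} = e^{−2.3207} = 0.098200

Final: 0.098200


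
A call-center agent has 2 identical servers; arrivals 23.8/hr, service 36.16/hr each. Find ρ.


ρ = λ/(cμ) = 23.8/(2·36.16) = 23.8/72.32 = 0.3291

Final: 0.3291


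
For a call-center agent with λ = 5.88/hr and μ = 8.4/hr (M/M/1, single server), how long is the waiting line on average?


ρ = 5.88/8.4 = 0.7000
Lq = ρ²/(1−ρ) = 0.4900/0.3000 = 1.6333

Final: 1.6333


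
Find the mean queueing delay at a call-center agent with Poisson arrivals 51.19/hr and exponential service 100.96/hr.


ρ = 51.19/100.96 = 0.5070
Wq = ρ/(μ−λ) = 0.5070/(100.96 − 51.19) = 0.5070/49.77 = 0.01019 hr

Final: 0.01019 hr


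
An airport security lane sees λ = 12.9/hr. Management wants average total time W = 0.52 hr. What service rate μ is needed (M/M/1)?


W = 1/(μ−λ) ⇒ μ − λ = 1/W = 1/0.52 = 1.9231
μ = λ + 1/W = 12.9 + 1.9231 = 14.8231 per hr

Final: 14.8231 /hr


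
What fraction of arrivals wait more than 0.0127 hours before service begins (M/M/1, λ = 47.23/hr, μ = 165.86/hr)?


ρ = 47.23/165.86 = 0.2848
P(Wq > t) = ρ·e^{−(μ−λ)t} = 0.2848·e^{−1.5066}
= 0.2848·0.221662 = 0.063120

Final: 0.063120


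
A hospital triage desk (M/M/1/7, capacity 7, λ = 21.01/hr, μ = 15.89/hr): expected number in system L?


ρ = 21.01/15.89 = 1.3222
L = ρ[1 − (K+1)ρ^K + Kρ^(K+1)] / [(1−ρ)(1−ρ^(K+1))]
Numerator: 1.3222·(1 − 8·7.065048 + 7·9.341513) = 13.050547
Denominator: (-0.3222)·(-8.341513) = 2.687763
L = 13.050547/2.687763 = 4.8555

Final: 4.8555


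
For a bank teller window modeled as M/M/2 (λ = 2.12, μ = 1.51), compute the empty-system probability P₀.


a = λ/μ = 2.12/1.51 = 1.4040; ρ = a/c = 0.7020
Σ_{k=0}^{1} a^k/k! (terms k=0..1) = 1.00000 + 1.40397 = 2.40397
Tail: a^2/(2!(1−ρ)) = 1.97114/(2·0.2980) = 3.30714
P₀ = 1/(2.40397 + 3.30714) = 1/5.71111 = 0.175097

Final: 0.175097


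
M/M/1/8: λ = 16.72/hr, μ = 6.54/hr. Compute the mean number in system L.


ρ = 16.72/6.54 = 2.5566
L = ρ[1 − (K+1)ρ^K + Kρ^(K+1)] / [(1−ρ)(1−ρ^(K+1))]
Numerator: 2.5566·(1 − 9·1825.022396 + 8·4665.806491) = 53438.169146
Denominator: (-1.5566)·(-4664.806491) = 7261.120808
L = 53438.169146/7261.120808 = 7.3595

Final: 7.3595


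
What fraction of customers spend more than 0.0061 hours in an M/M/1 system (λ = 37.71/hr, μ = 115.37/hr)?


W ~ Exponential(μ−λ) for M/M/1.
μ − λ = 115.37 − 37.71 = 77.6600
P(W > t) = e^{−(μ−λ)t} = e^{−0.4737} = 0.622678

Final: 0.622678


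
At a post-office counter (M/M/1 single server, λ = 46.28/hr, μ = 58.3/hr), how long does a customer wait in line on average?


ρ = 46.28/58.3 = 0.7938
Wq = ρ/(μ−λ) = 0.7938/(58.3 − 46.28) = 0.7938/12.02 = 0.06604 hr

Final: 0.06604 hr


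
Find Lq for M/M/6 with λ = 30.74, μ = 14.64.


a = λ/μ = 2.0997; ρ = a/6 = 0.3500
P₀ = 0.122247
Lq = P₀·a^c·ρ / (c!·(1−ρ)²) = 0.122247·85.69919·0.3500/(720·0.42256)
= 0.01205

Final: 0.01205


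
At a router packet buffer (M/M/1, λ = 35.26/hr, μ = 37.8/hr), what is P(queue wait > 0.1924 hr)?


ρ = 35.26/37.8 = 0.9328
P(Wq > t) = ρ·e^{−(μ−λ)t} = 0.9328·e^{−0.4887}
= 0.9328·0.613426 = 0.572206

Final: 0.572206


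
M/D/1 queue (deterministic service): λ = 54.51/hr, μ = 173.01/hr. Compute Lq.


ρ = 54.51/173.01 = 0.3151
M/D/1: Lq = ρ²/(2(1−ρ)) = 0.09927/(2·0.6849) = 0.07247

Final: 0.07247


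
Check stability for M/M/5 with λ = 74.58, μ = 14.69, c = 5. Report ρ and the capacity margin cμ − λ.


Total capacity cμ = 5·14.69 = 73.45/hr
ρ = λ/(cμ) = 74.58/73.45 = 1.0154
Stable ⇔ ρ < 1: NO
Spare capacity = cμ − λ = 73.45 − 74.58 = -1.13/hr

Final: ρ = 1.0154; unstable; margin = -1.13/hr


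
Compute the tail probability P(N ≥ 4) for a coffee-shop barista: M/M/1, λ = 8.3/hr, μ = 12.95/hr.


ρ = 8.3/12.95 = 0.6409
P(N ≥ n) = ρ^n = 0.6409^4 = 0.168746

Final: 0.168746


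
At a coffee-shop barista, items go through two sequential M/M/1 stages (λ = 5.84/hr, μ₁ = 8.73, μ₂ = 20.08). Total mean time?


Each node sees arrival rate λ = 5.84/hr (tandem ⇒ throughput preserved).
W₁ = 1/(μ₁−λ) = 1/(8.73−5.84) = 0.34602 hr
W₂ = 1/(μ₂−λ) = 1/(20.08−5.84) = 0.07022 hr
W_total = W₁ + W₂ = 0.34602 + 0.07022 = 0.41625 hr

Final: 0.41625 hr


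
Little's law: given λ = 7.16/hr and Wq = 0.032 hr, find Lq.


Lq = λWq = 7.16·0.032 = 0.2291

Final: 0.2291


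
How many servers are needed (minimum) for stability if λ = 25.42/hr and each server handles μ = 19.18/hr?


Stability requires cμ > λ ⇔ c > λ/μ.
λ/μ = 25.42/19.18 = 1.3253
Minimum integer c = ⌊1.3253⌋ + 1 = 2
Check: 2·19.18 = 38.36 > 25.42, while 1·19.18 = 19.18 ≤ 25.42

Final: 2 servers


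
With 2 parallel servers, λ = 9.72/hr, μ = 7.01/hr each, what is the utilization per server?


ρ = λ/(cμ) = 9.72/(2·7.01) = 9.72/14.02 = 0.6933

Final: 0.6933
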